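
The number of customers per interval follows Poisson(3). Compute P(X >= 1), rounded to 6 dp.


P(X>=1) = 1 - P(X<=0) = 1 - (e^(-3)*3^0/0!)
≈ 1 - 0.0497870684 = 0.9502129316
≈ 0.950213

0.950213


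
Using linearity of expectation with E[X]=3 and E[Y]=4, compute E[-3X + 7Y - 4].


E[-3X + 7Y - 4] = -3*E[X] + 7*E[Y] - 4
= (-3)*(3) + (7)*(4) + (-4)
= -9 + 28 - 4 = 15

15


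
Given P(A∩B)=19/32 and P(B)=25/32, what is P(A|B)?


P(A|B) = P(A∩B)/P(B) = (19/32)/(25/32) = 19/25

19/25


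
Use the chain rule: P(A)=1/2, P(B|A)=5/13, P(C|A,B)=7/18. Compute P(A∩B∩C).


P(A∩B∩C) = P(A) * P(B|A) * P(C|A∩B)
= 1/2 * 5/13 * 7/18
= 5/26 * 7/18 = 35/468

35/468


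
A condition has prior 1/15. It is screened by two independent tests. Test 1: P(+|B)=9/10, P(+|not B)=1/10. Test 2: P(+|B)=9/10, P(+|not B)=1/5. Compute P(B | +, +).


After test 1: P(+) = 9/10*1/15 + 1/10*14/15 = 23/150
P(B|+) = (3/50)/(23/150) = 9/23
After test 2 (use post1 as new prior): P(+) = 9/10*9/23 + 1/5*14/23 = 109/230
P(B|+,+) = (81/230)/(109/230) = 81/109

81/109


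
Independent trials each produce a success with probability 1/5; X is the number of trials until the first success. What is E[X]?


For geometric (trials until first success), E[X] = 1/p = 1/(1/5) = 5

5


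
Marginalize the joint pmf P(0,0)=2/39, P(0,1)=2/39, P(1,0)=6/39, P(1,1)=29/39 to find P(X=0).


P(X=0) = P(0,0)+P(0,1) = 2/39 + 2/39 = 4/39

4/39


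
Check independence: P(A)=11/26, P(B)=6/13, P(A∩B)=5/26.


P(A)*P(B) = 11/26*6/13 = 33/169
P(A∩B) = 5/26 != 33/169, so not independent

No, A and B are not independent


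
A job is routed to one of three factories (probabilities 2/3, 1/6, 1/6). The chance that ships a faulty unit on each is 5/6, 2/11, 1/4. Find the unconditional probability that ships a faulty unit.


P(A) = P(A|B1)P(B1) + P(A|B2)P(B2) + P(A|B3)P(B3)
= 5/6*2/3 + 2/11*1/6 + 1/4*1/6
= 5/9 + 1/33 + 1/24 = 497/792

497/792


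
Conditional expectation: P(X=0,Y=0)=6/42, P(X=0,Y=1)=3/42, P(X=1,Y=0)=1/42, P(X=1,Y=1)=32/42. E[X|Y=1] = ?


P(Y=1) = 35/42
E[X|Y=1] = (0*3 + 1*32)/35 = 32/35

32/35


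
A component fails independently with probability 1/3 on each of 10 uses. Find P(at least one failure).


P(at least one) = 1 - P(none)
P(none) = (1 - 1/3)^10 = (2/3)^10 = 1024/59049
P(at least one) = 1 - 1024/59049 = 58025/59049

58025/59049


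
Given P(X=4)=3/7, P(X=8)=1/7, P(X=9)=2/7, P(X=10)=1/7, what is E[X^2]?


E[X^2] = sum(g(x)*P(x))
= 16*3/7 + 64*1/7 + 81*2/7 + 100*1/7
= 374/7

374/7


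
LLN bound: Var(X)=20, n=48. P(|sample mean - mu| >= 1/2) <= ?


Var(Xbar) = Var(X)/n = 20/48
Chebyshev: P(|Xbar-mu| >= 1/2) <= Var(Xbar)/(1/2)^2 = (5/12)/(1/4) = 5/3
Bound exceeds 1, so trivial bound: 1

1


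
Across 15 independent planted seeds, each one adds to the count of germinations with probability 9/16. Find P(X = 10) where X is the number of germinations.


P(X=10) = C(15,10) * p^10 * (1-p)^5
= 3003 * 3486784401/1099511627776 * 16807/1048576
= 175982963439103821/1152921504606846976

175982963439103821/1152921504606846976


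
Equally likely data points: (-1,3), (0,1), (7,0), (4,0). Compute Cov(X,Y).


E[X]=5/2, E[Y]=1, E[XY]=-3/4
Cov(X,Y) = E[XY] - E[X]E[Y] = -3/4 - 5/2*1 = -13/4

-13/4


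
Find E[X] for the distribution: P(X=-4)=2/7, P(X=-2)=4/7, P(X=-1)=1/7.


E[X] = sum(x * P(x))
= -4*2/7 - 2*4/7 - 1*1/7
= -17/7

-17/7


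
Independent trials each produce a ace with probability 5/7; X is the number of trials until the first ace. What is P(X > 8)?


P(X > 8) = P(first 8 trials all fail) = (1-p)^8 = (2/7)^8 = 256/5764801

256/5764801


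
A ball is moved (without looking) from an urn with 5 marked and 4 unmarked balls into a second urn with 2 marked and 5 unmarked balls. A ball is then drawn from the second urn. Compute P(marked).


P(transfer marked) = 5/9; P(transfer unmarked) = 4/9
If marked transferred: Urn II has 3 marked of 8, so P(marked|marked moved) = 3/8
If unmarked transferred: Urn II has 2 marked of 8, so P(marked|unmarked moved) = 1/4
By total probability: P(marked) = 5/9*3/8 + 4/9*1/4 = 23/72

23/72


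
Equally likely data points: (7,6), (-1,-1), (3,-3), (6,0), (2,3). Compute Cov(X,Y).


E[X]=17/5, E[Y]=1, E[XY]=8
Cov(X,Y) = E[XY] - E[X]E[Y] = 8 - 17/5*1 = 23/5

23/5


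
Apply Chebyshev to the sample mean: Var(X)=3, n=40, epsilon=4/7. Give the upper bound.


Var(Xbar) = Var(X)/n = 3/40
Chebyshev: P(|Xbar-mu| >= 4/7) <= Var(Xbar)/(4/7)^2 = (3/40)/(16/49) = 147/640

147/640


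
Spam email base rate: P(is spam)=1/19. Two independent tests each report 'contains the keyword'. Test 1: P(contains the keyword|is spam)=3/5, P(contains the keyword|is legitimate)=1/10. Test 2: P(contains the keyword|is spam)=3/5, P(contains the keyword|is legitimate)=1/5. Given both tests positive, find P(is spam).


After test 1: P(+) = 3/5*1/19 + 1/10*18/19 = 12/95
P(B|+) = (3/95)/(12/95) = 1/4
After test 2 (use post1 as new prior): P(+) = 3/5*1/4 + 1/5*3/4 = 3/10
P(B|+,+) = (3/20)/(3/10) = 1/2

1/2


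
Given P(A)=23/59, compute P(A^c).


P(A') = 1 - P(A) = 1 - 23/59 = 36/59

36/59


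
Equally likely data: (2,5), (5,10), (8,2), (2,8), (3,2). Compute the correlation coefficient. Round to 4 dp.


Cov(X,Y) = -2.0000, Var(X) = 5.2000, Var(Y) = 10.2400
rho = Cov/(sqrt(VarX)*sqrt(VarY)) = -0.2741

-0.2741


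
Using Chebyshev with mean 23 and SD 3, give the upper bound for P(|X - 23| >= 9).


k = 9/3 = 3
Chebyshev: P(|X-mu| >= k*sigma) <= 1/k^2 = 1/3^2 = 1/9

1/9


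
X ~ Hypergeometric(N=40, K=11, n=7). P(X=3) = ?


P(X=3) = C(11,3)*C(29,4) / C(40,7)
= 165*23751 / 18643560
= 3918915/18643560 = 20097/95608

20097/95608


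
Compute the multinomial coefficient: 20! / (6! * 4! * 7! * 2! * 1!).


20! = 2432902008176640000
Denominator: 6!=720 * 4!=24 * 7!=5040 * 2!=2 * 1!=1
Coefficient = 2432902008176640000 / 174182400 = 13967553600

13967553600


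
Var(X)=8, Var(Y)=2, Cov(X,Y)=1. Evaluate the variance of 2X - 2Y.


Var(2X - 2Y) = 2^2*Var(X) + (-2)^2*Var(Y) + 2*2*(-2)*Cov(X,Y)
= 4*8 + 4*2 - 8*1
= 32 + 8 - 8 = 32

32


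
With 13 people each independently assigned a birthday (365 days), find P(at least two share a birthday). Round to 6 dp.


P(all different) = prod((365-i)/365 for i=0..12) = 0.805590
P(at least one match) = 1 - 0.805590 = 0.194410

0.194410


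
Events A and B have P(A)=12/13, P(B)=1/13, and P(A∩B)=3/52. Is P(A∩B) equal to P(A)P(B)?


P(A)*P(B) = 12/13*1/13 = 12/169
P(A∩B) = 3/52 != 12/169, so not independent

No, A and B are not independent


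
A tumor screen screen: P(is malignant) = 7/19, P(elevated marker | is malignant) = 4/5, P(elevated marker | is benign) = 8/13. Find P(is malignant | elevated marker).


P(A) = P(A|B)P(B) + P(A|B')P(B') = 4/5*7/19 + 8/13*12/19 = 844/1235
P(B|A) = P(A|B)P(B)/P(A) = (28/95)/(844/1235) = 91/211

91/211


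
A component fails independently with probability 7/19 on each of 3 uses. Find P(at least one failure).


P(at least one) = 1 - P(none)
P(none) = (1 - 7/19)^3 = (12/19)^3 = 1728/6859
P(at least one) = 1 - 1728/6859 = 5131/6859

5131/6859


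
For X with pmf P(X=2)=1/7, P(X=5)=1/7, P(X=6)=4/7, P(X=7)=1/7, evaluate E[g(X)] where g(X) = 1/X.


E[1/X] = sum(g(x)*P(x))
= 1/2*1/7 + 1/5*1/7 + 1/6*4/7 + 1/7*1/7
= 317/1470

317/1470


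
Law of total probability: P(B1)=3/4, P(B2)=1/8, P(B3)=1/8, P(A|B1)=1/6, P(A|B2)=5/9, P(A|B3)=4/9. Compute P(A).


P(A) = P(A|B1)P(B1) + P(A|B2)P(B2) + P(A|B3)P(B3)
= 1/6*3/4 + 5/9*1/8 + 4/9*1/8
= 1/8 + 5/72 + 1/18 = 1/4

1/4


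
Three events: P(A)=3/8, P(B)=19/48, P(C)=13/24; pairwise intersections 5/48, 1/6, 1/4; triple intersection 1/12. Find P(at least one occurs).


P(A∪B∪C) = P(A)+P(B)+P(C) - P(AB)-P(AC)-P(BC) + P(ABC)
= 3/8+19/48+13/24 - 5/48-1/6-1/4 + 1/12
= 7/8

7/8


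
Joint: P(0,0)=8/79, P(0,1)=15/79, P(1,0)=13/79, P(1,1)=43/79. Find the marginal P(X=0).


P(X=0) = P(0,0)+P(0,1) = 8/79 + 15/79 = 23/79

23/79


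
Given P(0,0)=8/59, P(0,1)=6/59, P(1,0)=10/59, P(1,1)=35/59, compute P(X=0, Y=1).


Read from table: P(X=0, Y=1) = 6/59

6/59


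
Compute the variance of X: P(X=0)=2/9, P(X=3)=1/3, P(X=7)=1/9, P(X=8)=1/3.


E[X] = 40/9, E[X^2] = 268/9
Var(X) = E[X^2] - (E[X])^2 = 268/9 - (40/9)^2 = 812/81

812/81


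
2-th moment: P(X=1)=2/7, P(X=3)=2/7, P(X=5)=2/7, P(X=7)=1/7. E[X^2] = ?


E[X^2] = sum(x^2 * P(x))
= 1*2/7 + 9*2/7 + 25*2/7 + 49*1/7
= 17

17


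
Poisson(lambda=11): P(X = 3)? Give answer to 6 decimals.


P(X=3) = e^(-11) * 11^3 / 3!
≈ 0.00001670170079 * 1331 / 6
≈ 0.003705

0.003705


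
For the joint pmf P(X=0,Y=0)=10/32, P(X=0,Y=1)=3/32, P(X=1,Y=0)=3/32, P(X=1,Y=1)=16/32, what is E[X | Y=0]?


P(Y=0) = 13/32
E[X|Y=0] = (0*10 + 1*3)/13 = 3/13

3/13


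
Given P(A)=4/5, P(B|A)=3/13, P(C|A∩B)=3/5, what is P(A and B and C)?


P(A∩B∩C) = P(A) * P(B|A) * P(C|A∩B)
= 4/5 * 3/13 * 3/5
= 12/65 * 3/5 = 36/325

36/325


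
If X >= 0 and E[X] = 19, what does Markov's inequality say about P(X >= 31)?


Markov: P(X >= a) <= E[X]/a
P(X >= 31) <= 19/31

19/31


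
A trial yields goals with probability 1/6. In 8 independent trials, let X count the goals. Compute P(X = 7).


P(X=7) = C(8,7) * p^7 * (1-p)^1
= 8 * 1/279936 * 5/6
= 5/209952

5/209952


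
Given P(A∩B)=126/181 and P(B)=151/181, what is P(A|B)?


P(A|B) = P(A∩B)/P(B) = (126/181)/(151/181) = 126/151

126/151


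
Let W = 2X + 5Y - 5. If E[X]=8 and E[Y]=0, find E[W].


E[2X + 5Y - 5] = 2*E[X] + 5*E[Y] - 5
= (2)*(8) + (5)*(0) + (-5)
= 16 + 0 - 5 = 11

11


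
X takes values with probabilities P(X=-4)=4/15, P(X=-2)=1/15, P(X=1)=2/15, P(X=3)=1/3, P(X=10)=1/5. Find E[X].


E[X] = sum(x * P(x))
= -4*4/15 - 2*1/15 + 1*2/15 + 3*1/3 + 10*1/5
= 29/15

29/15


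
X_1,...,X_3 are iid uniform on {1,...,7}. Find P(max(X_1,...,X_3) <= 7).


P(max <= 7) = P(all X_i <= 7) = (P(X_1 <= 7))^3
= (7/7)^3 = 1^3 = 1

1


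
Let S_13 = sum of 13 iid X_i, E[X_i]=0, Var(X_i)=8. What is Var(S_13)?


By independence, Var(S_n) = n*Var(X_1) = 13*8 = 104

104


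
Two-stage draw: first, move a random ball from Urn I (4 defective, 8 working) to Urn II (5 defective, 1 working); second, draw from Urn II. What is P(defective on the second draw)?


P(transfer defective) = 4/12 = 1/3; P(transfer working) = 2/3
If defective transferred: Urn II has 6 defective of 7, so P(defective|defective moved) = 6/7
If working transferred: Urn II has 5 defective of 7, so P(defective|working moved) = 5/7
By total probability: P(defective) = 1/3*6/7 + 2/3*5/7 = 16/21

16/21


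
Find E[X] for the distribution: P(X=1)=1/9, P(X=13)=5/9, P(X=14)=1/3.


E[X] = sum(x * P(x))
= 1*1/9 + 13*5/9 + 14*1/3
= 12

12


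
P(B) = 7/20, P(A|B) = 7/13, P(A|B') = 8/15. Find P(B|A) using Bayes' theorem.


P(A) = P(A|B)P(B) + P(A|B')P(B') = 7/13*7/20 + 8/15*13/20 = 2087/3900
P(B|A) = P(A|B)P(B)/P(A) = (49/260)/(2087/3900) = 735/2087

735/2087


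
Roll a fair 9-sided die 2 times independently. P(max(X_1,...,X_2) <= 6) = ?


P(max <= 6) = P(all X_i <= 6) = (P(X_1 <= 6))^2
= (6/9)^2 = (2/3)^2 = 4/9

4/9


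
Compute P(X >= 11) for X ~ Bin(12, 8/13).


P(X>=11) = P(X=11) + P(X=12)
= 515396075520/23298085122481 + 68719476736/23298085122481
= 584115552256/23298085122481

584115552256/23298085122481


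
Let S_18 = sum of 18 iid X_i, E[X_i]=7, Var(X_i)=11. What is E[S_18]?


E[S_n] = n*E[X_1] = 18*7 = 126

126


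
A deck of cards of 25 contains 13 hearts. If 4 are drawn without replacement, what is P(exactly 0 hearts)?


P(X=0) = C(13,0)*C(12,4) / C(25,4)
= 1*495 / 12650
= 495/12650 = 9/230

9/230


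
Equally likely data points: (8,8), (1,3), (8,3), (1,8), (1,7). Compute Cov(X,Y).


E[X]=19/5, E[Y]=29/5, E[XY]=106/5
Cov(X,Y) = E[XY] - E[X]E[Y] = 106/5 - 19/5*29/5 = -21/25

-21/25


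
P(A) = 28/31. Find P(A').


P(A') = 1 - P(A) = 1 - 28/31 = 3/31

3/31


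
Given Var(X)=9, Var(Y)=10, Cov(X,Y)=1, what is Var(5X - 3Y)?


Var(5X - 3Y) = 5^2*Var(X) + (-3)^2*Var(Y) + 2*5*(-3)*Cov(X,Y)
= 25*9 + 9*10 - 30*1
= 225 + 90 - 30 = 285

285


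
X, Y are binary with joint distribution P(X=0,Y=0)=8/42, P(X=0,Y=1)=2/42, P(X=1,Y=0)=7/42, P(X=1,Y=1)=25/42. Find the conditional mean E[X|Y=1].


P(Y=1) = 27/42
E[X|Y=1] = (0*2 + 1*25)/27 = 25/27

25/27


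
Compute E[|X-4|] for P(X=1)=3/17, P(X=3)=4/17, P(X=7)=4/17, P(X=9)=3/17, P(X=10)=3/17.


E[|X-4|] = sum(g(x)*P(x))
= 3*3/17 + 1*4/17 + 3*4/17 + 5*3/17 + 6*3/17
= 58/17

58/17


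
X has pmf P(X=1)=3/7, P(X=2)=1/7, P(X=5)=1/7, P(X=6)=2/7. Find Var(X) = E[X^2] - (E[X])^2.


E[X] = 22/7, E[X^2] = 104/7
Var(X) = E[X^2] - (E[X])^2 = 104/7 - (22/7)^2 = 244/49

244/49


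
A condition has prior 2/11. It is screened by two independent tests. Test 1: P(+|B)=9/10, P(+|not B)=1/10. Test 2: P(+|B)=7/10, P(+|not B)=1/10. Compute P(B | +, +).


After test 1: P(+) = 9/10*2/11 + 1/10*9/11 = 27/110
P(B|+) = (9/55)/(27/110) = 2/3
After test 2 (use post1 as new prior): P(+) = 7/10*2/3 + 1/10*1/3 = 1/2
P(B|+,+) = (7/15)/(1/2) = 14/15

14/15


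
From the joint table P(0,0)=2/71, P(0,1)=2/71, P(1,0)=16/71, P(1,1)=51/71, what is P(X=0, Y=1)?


Read from table: P(X=0, Y=1) = 2/71

2/71


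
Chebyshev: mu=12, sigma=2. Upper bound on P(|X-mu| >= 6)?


k = 6/2 = 3
Chebyshev: P(|X-mu| >= k*sigma) <= 1/k^2 = 1/3^2 = 1/9

1/9


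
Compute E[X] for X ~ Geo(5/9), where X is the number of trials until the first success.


For geometric (trials until first success), E[X] = 1/p = 1/(5/9) = 9/5

9/5


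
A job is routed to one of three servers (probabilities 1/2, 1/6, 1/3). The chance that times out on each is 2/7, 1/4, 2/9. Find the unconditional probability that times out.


P(A) = P(A|B1)P(B1) + P(A|B2)P(B2) + P(A|B3)P(B3)
= 2/7*1/2 + 1/4*1/6 + 2/9*1/3
= 1/7 + 1/24 + 2/27 = 391/1512

391/1512


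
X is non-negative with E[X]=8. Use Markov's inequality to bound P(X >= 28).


Markov: P(X >= a) <= E[X]/a
P(X >= 28) <= 8/28 = 2/7

2/7


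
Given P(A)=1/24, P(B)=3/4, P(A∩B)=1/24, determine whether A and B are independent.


P(A)*P(B) = 1/24*3/4 = 1/32
P(A∩B) = 1/24 != 1/32, so not independent

No, A and B are not independent


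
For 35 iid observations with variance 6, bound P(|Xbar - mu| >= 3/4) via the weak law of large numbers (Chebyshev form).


Var(Xbar) = Var(X)/n = 6/35
Chebyshev: P(|Xbar-mu| >= 3/4) <= Var(Xbar)/(3/4)^2 = (6/35)/(9/16) = 32/105

32/105


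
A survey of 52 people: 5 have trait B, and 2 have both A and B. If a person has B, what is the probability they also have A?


P(A|B) = P(A∩B)/P(B) = (2/52)/(5/52) = 2/5

2/5


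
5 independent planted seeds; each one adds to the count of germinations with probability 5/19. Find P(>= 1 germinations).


P(at least one) = 1 - P(none)
P(none) = (1 - 5/19)^5 = (14/19)^5 = 537824/2476099
P(at least one) = 1 - 537824/2476099 = 1938275/2476099

1938275/2476099


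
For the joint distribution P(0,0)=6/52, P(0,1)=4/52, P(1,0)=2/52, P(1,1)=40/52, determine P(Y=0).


P(Y=0) = P(0,0)+P(1,0) = 6/52 + 2/52 = 8/52 = 2/13

2/13


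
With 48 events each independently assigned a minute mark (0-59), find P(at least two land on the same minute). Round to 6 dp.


P(all different) = prod((60-i)/60 for i=0..47) = 0.000000
P(at least one match) = 1 - 0.000000 = 1.000000

1.000000


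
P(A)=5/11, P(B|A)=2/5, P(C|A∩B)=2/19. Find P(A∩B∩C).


P(A∩B∩C) = P(A) * P(B|A) * P(C|A∩B)
= 5/11 * 2/5 * 2/19
= 2/11 * 2/19 = 4/209

4/209


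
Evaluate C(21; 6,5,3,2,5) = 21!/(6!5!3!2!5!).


21! = 51090942171709440000
Denominator: 6!=720 * 5!=120 * 3!=6 * 2!=2 * 5!=120
Coefficient = 51090942171709440000 / 124416000 = 410646075840

410646075840


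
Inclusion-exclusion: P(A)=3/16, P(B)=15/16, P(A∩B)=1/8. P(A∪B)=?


P(A∪B) = P(A) + P(B) - P(A∩B)
= 3/16 + 15/16 - 1/8 = 1

1


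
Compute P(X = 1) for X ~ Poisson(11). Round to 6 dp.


P(X=1) = e^(-11) * 11^1 / 1!
≈ 0.00001670170079 * 11 / 1
≈ 0.000184

0.000184


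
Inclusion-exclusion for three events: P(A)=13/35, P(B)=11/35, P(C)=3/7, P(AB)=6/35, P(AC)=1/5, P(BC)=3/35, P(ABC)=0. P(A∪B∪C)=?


P(A∪B∪C) = P(A)+P(B)+P(C) - P(AB)-P(AC)-P(BC) + P(ABC)
= 13/35+11/35+3/7 - 6/35-1/5-3/35 + 0
= 23/35

23/35


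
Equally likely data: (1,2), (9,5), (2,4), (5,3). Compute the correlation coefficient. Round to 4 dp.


Cov(X,Y) = 2.6250, Var(X) = 9.6875, Var(Y) = 1.2500
rho = Cov/(sqrt(VarX)*sqrt(VarY)) = 0.7543

0.7543


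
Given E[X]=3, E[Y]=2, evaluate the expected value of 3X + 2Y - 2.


E[3X + 2Y - 2] = 3*E[X] + 2*E[Y] - 2
= (3)*(3) + (2)*(2) + (-2)
= 9 + 4 - 2 = 11

11


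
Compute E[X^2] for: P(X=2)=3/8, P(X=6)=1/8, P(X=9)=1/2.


E[X^2] = sum(x^2 * P(x))
= 4*3/8 + 36*1/8 + 81*1/2
= 93/2

93/2


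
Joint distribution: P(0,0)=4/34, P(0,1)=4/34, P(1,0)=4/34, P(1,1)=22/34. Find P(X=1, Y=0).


Read from table: P(X=1, Y=0) = 4/34 = 2/17

2/17


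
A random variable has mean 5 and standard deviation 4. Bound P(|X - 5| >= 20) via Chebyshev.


k = 20/4 = 5
Chebyshev: P(|X-mu| >= k*sigma) <= 1/k^2 = 1/5^2 = 1/25

1/25


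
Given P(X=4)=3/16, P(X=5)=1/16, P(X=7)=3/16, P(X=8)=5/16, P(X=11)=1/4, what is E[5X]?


E[5X] = sum(g(x)*P(x))
= 20*3/16 + 25*1/16 + 35*3/16 + 40*5/16 + 55*1/4
= 305/8

305/8


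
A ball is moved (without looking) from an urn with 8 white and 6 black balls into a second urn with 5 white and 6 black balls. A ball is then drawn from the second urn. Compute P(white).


P(transfer white) = 8/14 = 4/7; P(transfer black) = 3/7
If white transferred: Urn II has 6 white of 12, so P(white|white moved) = 1/2
If black transferred: Urn II has 5 white of 12, so P(white|black moved) = 5/12
By total probability: P(white) = 4/7*1/2 + 3/7*5/12 = 13/28

13/28


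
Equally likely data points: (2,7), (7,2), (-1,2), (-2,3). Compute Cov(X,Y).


E[X]=3/2, E[Y]=7/2, E[XY]=5
Cov(X,Y) = E[XY] - E[X]E[Y] = 5 - 3/2*7/2 = -1/4

-1/4


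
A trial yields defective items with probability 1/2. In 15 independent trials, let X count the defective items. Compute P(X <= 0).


P(X<=0) = P(X=0)
= 1/32768
= 1/32768

1/32768


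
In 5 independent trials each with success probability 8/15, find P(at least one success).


P(at least one) = 1 - P(none)
P(none) = (1 - 8/15)^5 = (7/15)^5 = 16807/759375
P(at least one) = 1 - 16807/759375 = 742568/759375

742568/759375


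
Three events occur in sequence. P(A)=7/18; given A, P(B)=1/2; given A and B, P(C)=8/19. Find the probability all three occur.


P(A∩B∩C) = P(A) * P(B|A) * P(C|A∩B)
= 7/18 * 1/2 * 8/19
= 7/36 * 8/19 = 14/171

14/171


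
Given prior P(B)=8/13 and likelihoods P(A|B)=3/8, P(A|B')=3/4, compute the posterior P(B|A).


P(A) = P(A|B)P(B) + P(A|B')P(B') = 3/8*8/13 + 3/4*5/13 = 27/52
P(B|A) = P(A|B)P(B)/P(A) = (3/13)/(27/52) = 4/9

4/9


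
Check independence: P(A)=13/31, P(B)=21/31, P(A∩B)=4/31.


P(A)*P(B) = 13/31*21/31 = 273/961
P(A∩B) = 4/31 != 273/961, so not independent

No, A and B are not independent


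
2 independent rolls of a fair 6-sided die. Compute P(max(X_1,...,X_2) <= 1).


P(max <= 1) = P(all X_i <= 1) = (P(X_1 <= 1))^2
= (1/6)^2 = 1/36

1/36


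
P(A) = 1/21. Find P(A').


P(A') = 1 - P(A) = 1 - 1/21 = 20/21

20/21


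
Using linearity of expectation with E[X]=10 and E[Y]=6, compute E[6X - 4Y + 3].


E[6X - 4Y + 3] = 6*E[X] - 4*E[Y] + 3
= (6)*(10) + (-4)*(6) + (3)
= 60 - 24 + 3 = 39

39


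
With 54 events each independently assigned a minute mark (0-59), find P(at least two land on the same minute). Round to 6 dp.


P(all different) = prod((60-i)/60 for i=0..53) = 0.000000
P(at least one match) = 1 - 0.000000 = 1.000000

1.000000


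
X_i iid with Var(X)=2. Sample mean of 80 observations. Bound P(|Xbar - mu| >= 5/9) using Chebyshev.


Var(Xbar) = Var(X)/n = 2/80
Chebyshev: P(|Xbar-mu| >= 5/9) <= Var(Xbar)/(5/9)^2 = (1/40)/(25/81) = 81/1000

81/1000


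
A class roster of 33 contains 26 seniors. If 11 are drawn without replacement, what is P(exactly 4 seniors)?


P(X=4) = C(26,4)*C(7,7) / C(33,11)
= 14950*1 / 193536720
= 14950/193536720 = 5/64728

5/64728


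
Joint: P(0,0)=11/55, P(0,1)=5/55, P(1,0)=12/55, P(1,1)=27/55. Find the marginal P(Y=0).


P(Y=0) = P(0,0)+P(1,0) = 11/55 + 12/55 = 23/55

23/55


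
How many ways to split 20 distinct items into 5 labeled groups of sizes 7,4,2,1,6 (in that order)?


20! = 2432902008176640000
Denominator: 7!=5040 * 4!=24 * 2!=2 * 1!=1 * 6!=720
Coefficient = 2432902008176640000 / 174182400 = 13967553600

13967553600


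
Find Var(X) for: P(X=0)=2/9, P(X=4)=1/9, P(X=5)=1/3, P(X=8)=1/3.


E[X] = 43/9, E[X^2] = 283/9
Var(X) = E[X^2] - (E[X])^2 = 283/9 - (43/9)^2 = 698/81

698/81


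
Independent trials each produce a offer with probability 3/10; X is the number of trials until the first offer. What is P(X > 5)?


P(X > 5) = P(first 5 trials all fail) = (1-p)^5 = (7/10)^5 = 16807/100000

16807/100000


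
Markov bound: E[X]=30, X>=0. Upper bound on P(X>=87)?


Markov: P(X >= a) <= E[X]/a
P(X >= 87) <= 30/87 = 10/29

10/29


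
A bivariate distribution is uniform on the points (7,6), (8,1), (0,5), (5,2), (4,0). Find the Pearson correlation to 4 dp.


Cov(X,Y) = -1.4400, Var(X) = 7.7600, Var(Y) = 5.3600
rho = Cov/(sqrt(VarX)*sqrt(VarY)) = -0.2233

-0.2233


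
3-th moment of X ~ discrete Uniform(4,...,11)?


E[X^3] = (1/8) * sum(x^3 for x=4..11)
= 4320/8 = 540

540


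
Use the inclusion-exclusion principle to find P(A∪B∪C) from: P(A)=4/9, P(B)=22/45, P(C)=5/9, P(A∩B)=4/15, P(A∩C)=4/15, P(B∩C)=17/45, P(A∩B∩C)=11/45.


P(A∪B∪C) = P(A)+P(B)+P(C) - P(AB)-P(AC)-P(BC) + P(ABC)
= 4/9+22/45+5/9 - 4/15-4/15-17/45 + 11/45
= 37/45

37/45


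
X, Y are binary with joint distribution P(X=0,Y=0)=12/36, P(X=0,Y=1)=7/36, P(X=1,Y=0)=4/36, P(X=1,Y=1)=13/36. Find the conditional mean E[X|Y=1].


P(Y=1) = 20/36
E[X|Y=1] = (0*7 + 1*13)/20 = 13/20

13/20


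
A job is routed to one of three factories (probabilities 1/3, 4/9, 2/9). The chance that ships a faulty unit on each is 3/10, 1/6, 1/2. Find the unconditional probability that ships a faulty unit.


P(A) = P(A|B1)P(B1) + P(A|B2)P(B2) + P(A|B3)P(B3)
= 3/10*1/3 + 1/6*4/9 + 1/2*2/9
= 1/10 + 2/27 + 1/9 = 77/270

77/270


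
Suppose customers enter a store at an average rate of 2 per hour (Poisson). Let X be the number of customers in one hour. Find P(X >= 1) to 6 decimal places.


P(X>=1) = 1 - P(X<=0) = 1 - (e^(-2)*2^0/0!)
≈ 1 - 0.1353352832 = 0.8646647168
≈ 0.864665

0.864665


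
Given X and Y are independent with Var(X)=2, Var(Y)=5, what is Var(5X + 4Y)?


Independence => Cov(X,Y)=0
Var(5X + 4Y) = 5^2*Var(X) + 4^2*Var(Y)
= 25*2 + 16*5 = 130

130


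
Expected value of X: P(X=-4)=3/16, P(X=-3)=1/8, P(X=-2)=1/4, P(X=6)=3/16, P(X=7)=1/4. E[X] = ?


E[X] = sum(x * P(x))
= -4*3/16 - 3*1/8 - 2*1/4 + 6*3/16 + 7*1/4
= 5/4

5/4


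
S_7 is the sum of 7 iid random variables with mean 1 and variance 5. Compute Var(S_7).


By independence, Var(S_n) = n*Var(X_1) = 7*5 = 35

35


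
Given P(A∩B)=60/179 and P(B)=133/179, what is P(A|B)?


P(A|B) = P(A∩B)/P(B) = (60/179)/(133/179) = 60/133

60/133


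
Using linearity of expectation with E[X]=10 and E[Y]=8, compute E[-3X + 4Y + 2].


E[-3X + 4Y + 2] = -3*E[X] + 4*E[Y] + 2
= (-3)*(10) + (4)*(8) + (2)
= -30 + 32 + 2 = 4

4


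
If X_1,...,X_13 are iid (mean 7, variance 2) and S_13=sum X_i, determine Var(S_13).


By independence, Var(S_n) = n*Var(X_1) = 13*2 = 26

26


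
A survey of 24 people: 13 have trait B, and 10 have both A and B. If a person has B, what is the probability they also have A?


P(A|B) = P(A∩B)/P(B) = (10/24)/(13/24) = 10/13

10/13


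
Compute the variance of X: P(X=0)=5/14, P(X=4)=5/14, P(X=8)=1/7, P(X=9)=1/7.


E[X] = 27/7, E[X^2] = 185/7
Var(X) = E[X^2] - (E[X])^2 = 185/7 - (27/7)^2 = 566/49

566/49


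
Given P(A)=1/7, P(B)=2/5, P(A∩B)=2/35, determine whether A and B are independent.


P(A)*P(B) = 1/7*2/5 = 2/35
P(A∩B) = 2/35, which equals P(A)P(B), so independent

Yes, A and B are independent


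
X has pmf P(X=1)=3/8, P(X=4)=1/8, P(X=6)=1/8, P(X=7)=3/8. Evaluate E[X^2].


E[X^2] = sum(x^2 * P(x))
= 1*3/8 + 16*1/8 + 36*1/8 + 49*3/8
= 101/4

101/4


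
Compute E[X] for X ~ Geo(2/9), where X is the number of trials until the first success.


For geometric (trials until first success), E[X] = 1/p = 1/(2/9) = 9/2

9/2


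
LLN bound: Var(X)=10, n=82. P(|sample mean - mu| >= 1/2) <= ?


Var(Xbar) = Var(X)/n = 10/82
Chebyshev: P(|Xbar-mu| >= 1/2) <= Var(Xbar)/(1/2)^2 = (5/41)/(1/4) = 20/41

20/41


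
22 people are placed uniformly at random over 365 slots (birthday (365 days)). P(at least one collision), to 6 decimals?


P(all different) = prod((365-i)/365 for i=0..21) = 0.524305
P(at least one match) = 1 - 0.524305 = 0.475695

0.475695


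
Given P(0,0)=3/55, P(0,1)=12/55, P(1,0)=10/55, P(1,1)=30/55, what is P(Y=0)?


P(Y=0) = P(0,0)+P(1,0) = 3/55 + 10/55 = 13/55

13/55


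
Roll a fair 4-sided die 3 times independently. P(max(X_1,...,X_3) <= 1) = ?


P(max <= 1) = P(all X_i <= 1) = (P(X_1 <= 1))^3
= (1/4)^3 = 1/64

1/64


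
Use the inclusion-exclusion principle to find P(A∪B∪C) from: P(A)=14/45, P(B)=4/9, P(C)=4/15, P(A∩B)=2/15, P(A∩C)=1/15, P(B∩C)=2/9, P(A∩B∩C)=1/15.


P(A∪B∪C) = P(A)+P(B)+P(C) - P(AB)-P(AC)-P(BC) + P(ABC)
= 14/45+4/9+4/15 - 2/15-1/15-2/9 + 1/15
= 2/3

2/3


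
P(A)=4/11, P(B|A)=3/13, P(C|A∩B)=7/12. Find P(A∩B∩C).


P(A∩B∩C) = P(A) * P(B|A) * P(C|A∩B)
= 4/11 * 3/13 * 7/12
= 12/143 * 7/12 = 7/143

7/143


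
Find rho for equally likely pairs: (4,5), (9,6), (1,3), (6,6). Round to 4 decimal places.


Cov(X,Y) = 3.2500, Var(X) = 8.5000, Var(Y) = 1.5000
rho = Cov/(sqrt(VarX)*sqrt(VarY)) = 0.9102

0.9102


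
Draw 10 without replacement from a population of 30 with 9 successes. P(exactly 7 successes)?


P(X=7) = C(9,7)*C(21,3) / C(30,10)
= 36*1330 / 30045015
= 47880/30045015 = 152/95381

152/95381


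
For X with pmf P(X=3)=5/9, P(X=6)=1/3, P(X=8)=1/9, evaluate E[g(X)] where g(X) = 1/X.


E[1/X] = sum(g(x)*P(x))
= 1/3*5/9 + 1/6*1/3 + 1/8*1/9
= 55/216

55/216


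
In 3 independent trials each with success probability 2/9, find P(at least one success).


P(at least one) = 1 - P(none)
P(none) = (1 - 2/9)^3 = (7/9)^3 = 343/729
P(at least one) = 1 - 343/729 = 386/729

386/729


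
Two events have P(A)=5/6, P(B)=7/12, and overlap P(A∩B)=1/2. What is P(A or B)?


P(A∪B) = P(A) + P(B) - P(A∩B)
= 5/6 + 7/12 - 1/2 = 11/12

11/12


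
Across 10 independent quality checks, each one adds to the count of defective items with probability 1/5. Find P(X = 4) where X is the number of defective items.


P(X=4) = C(10,4) * p^4 * (1-p)^6
= 210 * 1/625 * 4096/15625
= 172032/1953125

172032/1953125


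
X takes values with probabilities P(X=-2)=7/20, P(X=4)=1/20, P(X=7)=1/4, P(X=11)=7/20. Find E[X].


E[X] = sum(x * P(x))
= -2*7/20 + 4*1/20 + 7*1/4 + 11*7/20
= 51/10

51/10


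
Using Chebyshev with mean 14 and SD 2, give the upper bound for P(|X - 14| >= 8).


k = 8/2 = 4
Chebyshev: P(|X-mu| >= k*sigma) <= 1/k^2 = 1/4^2 = 1/16

1/16


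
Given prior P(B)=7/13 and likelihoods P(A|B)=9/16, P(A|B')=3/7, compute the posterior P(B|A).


P(A) = P(A|B)P(B) + P(A|B')P(B') = 9/16*7/13 + 3/7*6/13 = 729/1456
P(B|A) = P(A|B)P(B)/P(A) = (63/208)/(729/1456) = 49/81

49/81


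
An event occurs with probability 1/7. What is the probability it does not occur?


P(A') = 1 - P(A) = 1 - 1/7 = 6/7

6/7


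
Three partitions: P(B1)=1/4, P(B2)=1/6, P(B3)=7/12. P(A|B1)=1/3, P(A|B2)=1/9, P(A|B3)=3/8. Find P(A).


P(A) = P(A|B1)P(B1) + P(A|B2)P(B2) + P(A|B3)P(B3)
= 1/3*1/4 + 1/9*1/6 + 3/8*7/12
= 1/12 + 1/54 + 7/32 = 277/864

277/864


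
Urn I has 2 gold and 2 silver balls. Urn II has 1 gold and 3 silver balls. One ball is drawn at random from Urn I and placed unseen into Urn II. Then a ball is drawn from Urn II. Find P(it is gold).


P(transfer gold) = 2/4 = 1/2; P(transfer silver) = 1/2
If gold transferred: Urn II has 2 gold of 5, so P(gold|gold moved) = 2/5
If silver transferred: Urn II has 1 gold of 5, so P(gold|silver moved) = 1/5
By total probability: P(gold) = 1/2*2/5 + 1/2*1/5 = 3/10

3/10


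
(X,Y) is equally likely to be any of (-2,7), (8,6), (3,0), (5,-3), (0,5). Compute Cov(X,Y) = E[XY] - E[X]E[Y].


E[X]=14/5, E[Y]=3, E[XY]=19/5
Cov(X,Y) = E[XY] - E[X]E[Y] = 19/5 - 14/5*3 = -23/5

-23/5


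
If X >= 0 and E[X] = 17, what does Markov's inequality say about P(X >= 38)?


Markov: P(X >= a) <= E[X]/a
P(X >= 38) <= 17/38

17/38


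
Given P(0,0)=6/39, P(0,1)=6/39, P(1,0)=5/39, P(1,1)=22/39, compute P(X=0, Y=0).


Read from table: P(X=0, Y=0) = 6/39 = 2/13

2/13


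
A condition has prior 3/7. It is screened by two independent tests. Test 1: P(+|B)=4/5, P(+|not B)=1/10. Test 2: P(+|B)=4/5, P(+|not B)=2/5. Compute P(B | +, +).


After test 1: P(+) = 4/5*3/7 + 1/10*4/7 = 2/5
P(B|+) = (12/35)/(2/5) = 6/7
After test 2 (use post1 as new prior): P(+) = 4/5*6/7 + 2/5*1/7 = 26/35
P(B|+,+) = (24/35)/(26/35) = 12/13

12/13


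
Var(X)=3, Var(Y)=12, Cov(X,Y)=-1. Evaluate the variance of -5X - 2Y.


Var(-5X - 2Y) = (-5)^2*Var(X) + (-2)^2*Var(Y) + 2*(-5)*(-2)*Cov(X,Y)
= 25*3 + 4*12 + 20*(-1)
= 75 + 48 - 20 = 103

103


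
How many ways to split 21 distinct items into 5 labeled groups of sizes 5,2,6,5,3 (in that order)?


21! = 51090942171709440000
Denominator: 5!=120 * 2!=2 * 6!=720 * 5!=120 * 3!=6
Coefficient = 51090942171709440000 / 124416000 = 410646075840

410646075840


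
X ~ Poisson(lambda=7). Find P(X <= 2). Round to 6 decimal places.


P(X<=2) = e^(-7)*7^0/0! + e^(-7)*7^1/1! + e^(-7)*7^2/2!
≈ 0.0009118820 + 0.0063831738 + 0.0223411082
= 0.0296361640
≈ 0.029636

0.029636


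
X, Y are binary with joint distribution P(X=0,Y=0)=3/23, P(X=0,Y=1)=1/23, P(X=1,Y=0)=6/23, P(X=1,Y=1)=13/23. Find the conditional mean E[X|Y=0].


P(Y=0) = 9/23
E[X|Y=0] = (0*3 + 1*6)/9 = 6/9 = 2/3

2/3


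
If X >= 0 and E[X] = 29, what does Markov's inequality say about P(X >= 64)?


Markov: P(X >= a) <= E[X]/a
P(X >= 64) <= 29/64

29/64


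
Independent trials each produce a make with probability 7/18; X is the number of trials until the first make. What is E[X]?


For geometric (trials until first success), E[X] = 1/p = 1/(7/18) = 18/7

18/7


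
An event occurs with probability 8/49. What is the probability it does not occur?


P(A') = 1 - P(A) = 1 - 8/49 = 41/49

41/49


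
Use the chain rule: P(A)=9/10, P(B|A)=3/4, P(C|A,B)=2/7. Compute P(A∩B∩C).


P(A∩B∩C) = P(A) * P(B|A) * P(C|A∩B)
= 9/10 * 3/4 * 2/7
= 27/40 * 2/7 = 27/140

27/140


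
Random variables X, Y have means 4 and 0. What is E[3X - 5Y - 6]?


E[3X - 5Y - 6] = 3*E[X] - 5*E[Y] - 6
= (3)*(4) + (-5)*(0) + (-6)
= 12 + 0 - 6 = 6

6


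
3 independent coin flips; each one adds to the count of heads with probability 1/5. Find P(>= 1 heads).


P(at least one) = 1 - P(none)
P(none) = (1 - 1/5)^3 = (4/5)^3 = 64/125
P(at least one) = 1 - 64/125 = 61/125

61/125


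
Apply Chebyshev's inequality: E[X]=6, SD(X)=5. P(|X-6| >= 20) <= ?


k = 20/5 = 4
Chebyshev: P(|X-mu| >= k*sigma) <= 1/k^2 = 1/4^2 = 1/16

1/16


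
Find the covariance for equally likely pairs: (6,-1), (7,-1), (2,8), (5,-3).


E[X]=5, E[Y]=3/4, E[XY]=-3
Cov(X,Y) = E[XY] - E[X]E[Y] = -3 - 5*3/4 = -27/4

-27/4


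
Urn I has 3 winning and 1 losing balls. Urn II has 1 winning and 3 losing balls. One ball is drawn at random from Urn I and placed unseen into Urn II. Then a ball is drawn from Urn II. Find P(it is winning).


P(transfer winning) = 3/4; P(transfer losing) = 1/4
If winning transferred: Urn II has 2 winning of 5, so P(winning|winning moved) = 2/5
If losing transferred: Urn II has 1 winning of 5, so P(winning|losing moved) = 1/5
By total probability: P(winning) = 3/4*2/5 + 1/4*1/5 = 7/20

7/20


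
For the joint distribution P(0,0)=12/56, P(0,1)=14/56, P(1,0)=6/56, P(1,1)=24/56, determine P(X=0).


P(X=0) = P(0,0)+P(0,1) = 12/56 + 14/56 = 26/56 = 13/28

13/28


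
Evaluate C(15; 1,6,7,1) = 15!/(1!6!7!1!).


15! = 1307674368000
Denominator: 1!=1 * 6!=720 * 7!=5040 * 1!=1
Coefficient = 1307674368000 / 3628800 = 360360

360360


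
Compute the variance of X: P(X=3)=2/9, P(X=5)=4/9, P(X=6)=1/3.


E[X] = 44/9, E[X^2] = 226/9
Var(X) = E[X^2] - (E[X])^2 = 226/9 - (44/9)^2 = 98/81

98/81


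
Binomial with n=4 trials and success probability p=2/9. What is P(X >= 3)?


P(X>=3) = P(X=3) + P(X=4)
= 224/6561 + 16/6561
= 80/2187

80/2187


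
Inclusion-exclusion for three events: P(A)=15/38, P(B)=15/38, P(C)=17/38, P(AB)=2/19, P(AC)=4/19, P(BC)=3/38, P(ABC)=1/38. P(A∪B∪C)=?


P(A∪B∪C) = P(A)+P(B)+P(C) - P(AB)-P(AC)-P(BC) + P(ABC)
= 15/38+15/38+17/38 - 2/19-4/19-3/38 + 1/38
= 33/38

33/38


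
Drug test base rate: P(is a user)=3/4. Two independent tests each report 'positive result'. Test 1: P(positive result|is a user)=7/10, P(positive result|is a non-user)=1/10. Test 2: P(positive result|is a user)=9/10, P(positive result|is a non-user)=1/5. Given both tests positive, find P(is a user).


After test 1: P(+) = 7/10*3/4 + 1/10*1/4 = 11/20
P(B|+) = (21/40)/(11/20) = 21/22
After test 2 (use post1 as new prior): P(+) = 9/10*21/22 + 1/5*1/22 = 191/220
P(B|+,+) = (189/220)/(191/220) = 189/191

189/191


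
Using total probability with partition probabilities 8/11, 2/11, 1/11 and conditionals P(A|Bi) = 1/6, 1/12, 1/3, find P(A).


P(A) = P(A|B1)P(B1) + P(A|B2)P(B2) + P(A|B3)P(B3)
= 1/6*8/11 + 1/12*2/11 + 1/3*1/11
= 4/33 + 1/66 + 1/33 = 1/6

1/6


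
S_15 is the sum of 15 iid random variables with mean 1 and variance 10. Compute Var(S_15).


By independence, Var(S_n) = n*Var(X_1) = 15*10 = 150

150


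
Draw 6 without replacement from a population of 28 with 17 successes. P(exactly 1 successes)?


P(X=1) = C(17,1)*C(11,5) / C(28,6)
= 17*462 / 376740
= 7854/376740 = 187/8970

187/8970


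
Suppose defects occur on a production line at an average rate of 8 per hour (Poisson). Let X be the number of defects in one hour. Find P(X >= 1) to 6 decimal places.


P(X>=1) = 1 - P(X<=0) = 1 - (e^(-8)*8^0/0!)
≈ 1 - 0.0003354626 = 0.9996645374
≈ 0.999665

0.999665


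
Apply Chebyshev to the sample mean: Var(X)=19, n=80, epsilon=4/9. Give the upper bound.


Var(Xbar) = Var(X)/n = 19/80
Chebyshev: P(|Xbar-mu| >= 4/9) <= Var(Xbar)/(4/9)^2 = (19/80)/(16/81) = 1539/1280
Bound exceeds 1, so trivial bound: 1

1


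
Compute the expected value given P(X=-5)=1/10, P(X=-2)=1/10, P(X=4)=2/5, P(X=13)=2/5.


E[X] = sum(x * P(x))
= -5*1/10 - 2*1/10 + 4*2/5 + 13*2/5
= 61/10

61/10


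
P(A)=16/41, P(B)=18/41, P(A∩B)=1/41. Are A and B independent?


P(A)*P(B) = 16/41*18/41 = 288/1681
P(A∩B) = 1/41 != 288/1681, so not independent

No, A and B are not independent


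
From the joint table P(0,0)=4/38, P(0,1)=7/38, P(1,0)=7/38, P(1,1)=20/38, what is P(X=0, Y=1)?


Read from table: P(X=0, Y=1) = 7/38

7/38


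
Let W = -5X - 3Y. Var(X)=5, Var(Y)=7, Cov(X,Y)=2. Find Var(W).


Var(-5X - 3Y) = (-5)^2*Var(X) + (-3)^2*Var(Y) + 2*(-5)*(-3)*Cov(X,Y)
= 25*5 + 9*7 + 30*2
= 125 + 63 + 60 = 248

248


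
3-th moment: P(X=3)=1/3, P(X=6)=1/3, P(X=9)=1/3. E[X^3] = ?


E[X^3] = sum(x^3 * P(x))
= 27*1/3 + 216*1/3 + 729*1/3
= 324

324


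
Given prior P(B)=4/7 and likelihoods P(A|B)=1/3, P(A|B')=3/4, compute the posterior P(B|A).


P(A) = P(A|B)P(B) + P(A|B')P(B') = 1/3*4/7 + 3/4*3/7 = 43/84
P(B|A) = P(A|B)P(B)/P(A) = (4/21)/(43/84) = 16/43

16/43


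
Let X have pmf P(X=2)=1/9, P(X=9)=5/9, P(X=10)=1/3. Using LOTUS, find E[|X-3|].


E[|X-3|] = sum(g(x)*P(x))
= 1*1/9 + 6*5/9 + 7*1/3
= 52/9

52/9


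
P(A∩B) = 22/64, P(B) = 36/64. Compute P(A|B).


P(A|B) = P(A∩B)/P(B) = (22/64)/(36/64) = 22/36 = 11/18

11/18


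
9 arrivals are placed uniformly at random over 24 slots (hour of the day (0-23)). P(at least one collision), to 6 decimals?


P(all different) = prod((24-i)/24 for i=0..8) = 0.179599
P(at least one match) = 1 - 0.179599 = 0.820401

0.820401


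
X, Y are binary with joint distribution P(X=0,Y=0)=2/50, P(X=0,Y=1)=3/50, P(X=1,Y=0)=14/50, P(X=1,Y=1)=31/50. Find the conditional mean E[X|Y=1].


P(Y=1) = 34/50
E[X|Y=1] = (0*3 + 1*31)/34 = 31/34

31/34


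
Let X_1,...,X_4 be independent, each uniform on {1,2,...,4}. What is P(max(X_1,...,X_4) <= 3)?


P(max <= 3) = P(all X_i <= 3) = (P(X_1 <= 3))^4
= (3/4)^4 = 81/256

81/256


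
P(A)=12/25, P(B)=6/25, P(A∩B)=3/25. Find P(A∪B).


P(A∪B) = P(A) + P(B) - P(A∩B)
= 12/25 + 6/25 - 3/25 = 3/5

3/5


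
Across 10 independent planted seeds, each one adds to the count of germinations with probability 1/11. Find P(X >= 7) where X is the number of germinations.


P(X>=7) = P(X=7) + P(X=8) + P(X=9) + P(X=10)
= 120000/25937424601 + 4500/25937424601 + 100/25937424601 + 1/25937424601
= 124601/25937424601

124601/25937424601


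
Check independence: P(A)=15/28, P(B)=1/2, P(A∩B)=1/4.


P(A)*P(B) = 15/28*1/2 = 15/56
P(A∩B) = 1/4 != 15/56, so not independent

No, A and B are not independent


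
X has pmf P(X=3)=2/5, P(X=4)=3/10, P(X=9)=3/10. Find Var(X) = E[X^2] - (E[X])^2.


E[X] = 51/10, E[X^2] = 327/10
Var(X) = E[X^2] - (E[X])^2 = 327/10 - (51/10)^2 = 669/100

669/100


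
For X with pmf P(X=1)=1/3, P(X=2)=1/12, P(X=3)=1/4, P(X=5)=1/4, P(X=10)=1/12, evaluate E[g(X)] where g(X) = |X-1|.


E[|X-1|] = sum(g(x)*P(x))
= 0*1/3 + 1*1/12 + 2*1/4 + 4*1/4 + 9*1/12
= 7/3

7/3


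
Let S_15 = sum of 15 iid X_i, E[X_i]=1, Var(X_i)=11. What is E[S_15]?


E[S_n] = n*E[X_1] = 15*1 = 15

15


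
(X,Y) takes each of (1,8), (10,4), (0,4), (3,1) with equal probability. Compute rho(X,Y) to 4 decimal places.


Cov(X,Y) = -2.1250, Var(X) = 15.2500, Var(Y) = 6.1875
rho = Cov/(sqrt(VarX)*sqrt(VarY)) = -0.2188

-0.2188


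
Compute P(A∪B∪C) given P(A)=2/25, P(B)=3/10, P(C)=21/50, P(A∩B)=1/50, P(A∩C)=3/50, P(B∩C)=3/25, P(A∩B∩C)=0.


P(A∪B∪C) = P(A)+P(B)+P(C) - P(AB)-P(AC)-P(BC) + P(ABC)
= 2/25+3/10+21/50 - 1/50-3/50-3/25 + 0
= 3/5

3/5


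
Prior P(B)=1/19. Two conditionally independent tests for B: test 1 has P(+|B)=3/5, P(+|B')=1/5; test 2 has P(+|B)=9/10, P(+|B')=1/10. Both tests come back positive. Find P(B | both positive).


After test 1: P(+) = 3/5*1/19 + 1/5*18/19 = 21/95
P(B|+) = (3/95)/(21/95) = 1/7
After test 2 (use post1 as new prior): P(+) = 9/10*1/7 + 1/10*6/7 = 3/14
P(B|+,+) = (9/70)/(3/14) = 3/5

3/5


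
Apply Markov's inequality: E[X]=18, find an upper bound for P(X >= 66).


Markov: P(X >= a) <= E[X]/a
P(X >= 66) <= 18/66 = 3/11

3/11


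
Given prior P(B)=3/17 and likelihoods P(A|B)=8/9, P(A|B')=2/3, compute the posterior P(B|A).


P(A) = P(A|B)P(B) + P(A|B')P(B') = 8/9*3/17 + 2/3*14/17 = 12/17
P(B|A) = P(A|B)P(B)/P(A) = (8/51)/(12/17) = 2/9

2/9


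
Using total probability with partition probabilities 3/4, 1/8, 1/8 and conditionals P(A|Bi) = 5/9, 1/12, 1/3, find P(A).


P(A) = P(A|B1)P(B1) + P(A|B2)P(B2) + P(A|B3)P(B3)
= 5/9*3/4 + 1/12*1/8 + 1/3*1/8
= 5/12 + 1/96 + 1/24 = 15/32

15/32


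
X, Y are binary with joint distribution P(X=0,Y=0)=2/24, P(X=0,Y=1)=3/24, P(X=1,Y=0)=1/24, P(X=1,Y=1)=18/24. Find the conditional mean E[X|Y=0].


P(Y=0) = 3/24
E[X|Y=0] = (0*2 + 1*1)/3 = 1/3

1/3


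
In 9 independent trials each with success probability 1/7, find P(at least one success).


P(at least one) = 1 - P(none)
P(none) = (1 - 1/7)^9 = (6/7)^9 = 10077696/40353607
P(at least one) = 1 - 10077696/40353607 = 30275911/40353607

30275911/40353607
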